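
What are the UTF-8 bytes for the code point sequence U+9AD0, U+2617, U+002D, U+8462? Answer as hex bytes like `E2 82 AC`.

E9 AB 90 E2 98 97 2D E8 91 A2

U+9AD0: 3-byte form → E9 AB 90.
U+2617: 3-byte form → E2 98 97.
U+002D: 1-byte form → 2D.
U+8462: 3-byte form → E8 91 A2.
Concatenated (10 bytes): E9 AB 90 E2 98 97 2D E8 91 A2.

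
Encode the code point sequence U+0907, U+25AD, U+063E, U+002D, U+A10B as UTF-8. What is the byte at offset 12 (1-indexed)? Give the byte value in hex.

1-indexed offset 12 is 0-indexed offset 11.
U+0907 → 3-byte form E0 A4 87 at offsets 0–2.
U+25AD → 3-byte form E2 96 AD at offsets 3–5.
U+063E → 2-byte form D8 BE at offsets 6–7.
U+002D → 1-byte form 2D at offsets 8–8.
U+A10B → 3-byte form EA 84 8B at offsets 9–11.
Offset 11 falls in char 5's range; it's byte 3 of EA 84 8B = 0x8B.

0x8B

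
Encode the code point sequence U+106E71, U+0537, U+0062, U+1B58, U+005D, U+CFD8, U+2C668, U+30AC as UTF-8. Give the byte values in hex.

F4 86 B9 B1 D4 B7 62 E1 AD 98 5D EC BF 98 F0 AC 99 A8 E3 82 AC

U+106E71: 4-byte form → F4 86 B9 B1.
U+0537: 2-byte form → D4 B7.
U+0062: 1-byte form → 62.
U+1B58: 3-byte form → E1 AD 98.
U+005D: 1-byte form → 5D.
U+CFD8: 3-byte form → EC BF 98.
U+2C668: 4-byte form → F0 AC 99 A8.
U+30AC: 3-byte form → E3 82 AC.
Concatenated (21 bytes): F4 86 B9 B1 D4 B7 62 E1 AD 98 5D EC BF 98 F0 AC 99 A8 E3 82 AC.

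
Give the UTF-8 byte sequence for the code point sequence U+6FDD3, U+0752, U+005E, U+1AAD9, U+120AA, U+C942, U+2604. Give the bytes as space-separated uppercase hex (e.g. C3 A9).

U+6FDD3: 4-byte form → F1 AF B7 93.
U+0752: 2-byte form → DD 92.
U+005E: 1-byte form → 5E.
U+1AAD9: 4-byte form → F0 9A AB 99.
U+120AA: 4-byte form → F0 92 82 AA.
U+C942: 3-byte form → EC A5 82.
U+2604: 3-byte form → E2 98 84.
Concatenated (21 bytes): F1 AF B7 93 DD 92 5E F0 9A AB 99 F0 92 82 AA EC A5 82 E2 98 84.

F1 AF B7 93 DD 92 5E F0 9A AB 99 F0 92 82 AA EC A5 82 E2 98 84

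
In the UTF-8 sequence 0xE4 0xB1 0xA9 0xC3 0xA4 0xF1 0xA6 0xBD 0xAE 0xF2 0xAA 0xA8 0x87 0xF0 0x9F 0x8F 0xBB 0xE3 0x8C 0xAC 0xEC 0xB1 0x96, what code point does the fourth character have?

U+AAA07

Offset 0: leading byte 0xE4 = 11100100 → 3-byte char #1 = E4 B1 A9.
Offset 3: leading byte 0xC3 = 11000011 → 2-byte char #2 = C3 A4.
Offset 5: leading byte 0xF1 = 11110001 → 4-byte char #3 = F1 A6 BD AE.
Offset 9: leading byte 0xF2 = 11110010 → 4-byte char #4 = F2 AA A8 87.
Leading byte 0xF2 = 11110010 matches 11110xxx → 4-byte sequence.
Byte 1: 0xF2 = 11110010, payload 010 (3 bits).
Byte 2: 0xAA = 10101010 (10xxxxxx ✓), payload 101010.
Byte 3: 0xA8 = 10101000 (10xxxxxx ✓), payload 101000.
Byte 4: 0x87 = 10000111 (10xxxxxx ✓), payload 000111.
Concatenate: 010101010101000000111 = 0xAAA07 (21 bits → U+AAA07).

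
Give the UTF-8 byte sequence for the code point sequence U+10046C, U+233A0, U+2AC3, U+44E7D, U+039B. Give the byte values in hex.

F4 80 91 AC F0 A3 8E A0 E2 AB 83 F1 84 B9 BD CE 9B

U+10046C: 4-byte form → F4 80 91 AC.
U+233A0: 4-byte form → F0 A3 8E A0.
U+2AC3: 3-byte form → E2 AB 83.
U+44E7D: 4-byte form → F1 84 B9 BD.
U+039B: 2-byte form → CE 9B.
Concatenated (17 bytes): F4 80 91 AC F0 A3 8E A0 E2 AB 83 F1 84 B9 BD CE 9B.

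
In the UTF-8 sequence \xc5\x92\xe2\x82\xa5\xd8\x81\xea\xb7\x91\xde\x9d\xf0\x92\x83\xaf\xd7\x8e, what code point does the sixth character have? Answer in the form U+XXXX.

Offset 0: leading byte 0xC5 = 11000101 → 2-byte char #1 = C5 92.
Offset 2: leading byte 0xE2 = 11100010 → 3-byte char #2 = E2 82 A5.
Offset 5: leading byte 0xD8 = 11011000 → 2-byte char #3 = D8 81.
Offset 7: leading byte 0xEA = 11101010 → 3-byte char #4 = EA B7 91.
Offset 10: leading byte 0xDE = 11011110 → 2-byte char #5 = DE 9D.
Offset 12: leading byte 0xF0 = 11110000 → 4-byte char #6 = F0 92 83 AF.
Leading byte 0xF0 = 11110000 matches 11110xxx → 4-byte sequence.
Byte 1: 0xF0 = 11110000, payload 000 (3 bits).
Byte 2: 0x92 = 10010010 (10xxxxxx ✓), payload 010010.
Byte 3: 0x83 = 10000011 (10xxxxxx ✓), payload 000011.
Byte 4: 0xAF = 10101111 (10xxxxxx ✓), payload 101111.
Concatenate: 000010010000011101111 = 0x120EF (21 bits → U+120EF).

U+120EF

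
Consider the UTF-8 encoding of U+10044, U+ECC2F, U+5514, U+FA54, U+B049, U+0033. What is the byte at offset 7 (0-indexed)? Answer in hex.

0xAF

U+10044 → 4-byte form F0 90 81 84 at offsets 0–3.
U+ECC2F → 4-byte form F3 AC B0 AF at offsets 4–7.
Offset 7 falls in char 2's range; it's byte 4 of F3 AC B0 AF = 0xAF.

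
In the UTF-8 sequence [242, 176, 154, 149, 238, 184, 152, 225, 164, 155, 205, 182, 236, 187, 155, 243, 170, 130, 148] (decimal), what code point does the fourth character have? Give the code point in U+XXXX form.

U+0376

Offset 0: leading byte 0xF2 = 11110010 → 4-byte char #1 = F2 B0 9A 95.
Offset 4: leading byte 0xEE = 11101110 → 3-byte char #2 = EE B8 98.
Offset 7: leading byte 0xE1 = 11100001 → 3-byte char #3 = E1 A4 9B.
Offset 10: leading byte 0xCD = 11001101 → 2-byte char #4 = CD B6.
Leading byte 0xCD = 11001101 matches 110xxxxx → 2-byte sequence.
Byte 1: 0xCD = 11001101, payload 01101 (5 bits).
Byte 2: 0xB6 = 10110110 (10xxxxxx ✓), payload 110110.
Concatenate: 01101110110 = 0x376 (11 bits → U+0376).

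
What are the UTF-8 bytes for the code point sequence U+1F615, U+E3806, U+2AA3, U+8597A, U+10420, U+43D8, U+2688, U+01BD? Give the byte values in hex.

U+1F615: 4-byte form → F0 9F 98 95.
U+E3806: 4-byte form → F3 A3 A0 86.
U+2AA3: 3-byte form → E2 AA A3.
U+8597A: 4-byte form → F2 85 A5 BA.
U+10420: 4-byte form → F0 90 90 A0.
U+43D8: 3-byte form → E4 8F 98.
U+2688: 3-byte form → E2 9A 88.
U+01BD: 2-byte form → C6 BD.
Concatenated (27 bytes): F0 9F 98 95 F3 A3 A0 86 E2 AA A3 F2 85 A5 BA F0 90 90 A0 E4 8F 98 E2 9A 88 C6 BD.

F0 9F 98 95 F3 A3 A0 86 E2 AA A3 F2 85 A5 BA F0 90 90 A0 E4 8F 98 E2 9A 88 C6 BD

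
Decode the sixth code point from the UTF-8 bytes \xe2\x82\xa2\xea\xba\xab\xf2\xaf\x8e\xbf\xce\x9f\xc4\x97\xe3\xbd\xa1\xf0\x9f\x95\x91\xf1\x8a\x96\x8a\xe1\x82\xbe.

Offset 0: leading byte 0xE2 = 11100010 → 3-byte char #1 = E2 82 A2.
Offset 3: leading byte 0xEA = 11101010 → 3-byte char #2 = EA BA AB.
Offset 6: leading byte 0xF2 = 11110010 → 4-byte char #3 = F2 AF 8E BF.
Offset 10: leading byte 0xCE = 11001110 → 2-byte char #4 = CE 9F.
Offset 12: leading byte 0xC4 = 11000100 → 2-byte char #5 = C4 97.
Offset 14: leading byte 0xE3 = 11100011 → 3-byte char #6 = E3 BD A1.
Leading byte 0xE3 = 11100011 matches 1110xxxx → 3-byte sequence.
Byte 1: 0xE3 = 11100011, payload 0011 (4 bits).
Byte 2: 0xBD = 10111101 (10xxxxxx ✓), payload 111101.
Byte 3: 0xA1 = 10100001 (10xxxxxx ✓), payload 100001.
Concatenate: 0011111101100001 = 0x3F61 (16 bits → U+3F61).

U+3F61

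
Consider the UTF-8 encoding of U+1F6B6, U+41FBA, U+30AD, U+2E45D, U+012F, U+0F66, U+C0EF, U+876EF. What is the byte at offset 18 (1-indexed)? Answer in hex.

1-indexed offset 18 is 0-indexed offset 17.
U+1F6B6 → 4-byte form F0 9F 9A B6 at offsets 0–3.
U+41FBA → 4-byte form F1 81 BE BA at offsets 4–7.
U+30AD → 3-byte form E3 82 AD at offsets 8–10.
U+2E45D → 4-byte form F0 AE 91 9D at offsets 11–14.
U+012F → 2-byte form C4 AF at offsets 15–16.
U+0F66 → 3-byte form E0 BD A6 at offsets 17–19.
Offset 17 falls in char 6's range; it's byte 1 of E0 BD A6 = 0xE0.

0xE0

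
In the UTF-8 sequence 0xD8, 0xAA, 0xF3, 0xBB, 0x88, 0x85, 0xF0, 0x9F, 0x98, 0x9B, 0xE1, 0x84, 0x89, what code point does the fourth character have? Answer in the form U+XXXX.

U+1109

Offset 0: leading byte 0xD8 = 11011000 → 2-byte char #1 = D8 AA.
Offset 2: leading byte 0xF3 = 11110011 → 4-byte char #2 = F3 BB 88 85.
Offset 6: leading byte 0xF0 = 11110000 → 4-byte char #3 = F0 9F 98 9B.
Offset 10: leading byte 0xE1 = 11100001 → 3-byte char #4 = E1 84 89.
Leading byte 0xE1 = 11100001 matches 1110xxxx → 3-byte sequence.
Byte 1: 0xE1 = 11100001, payload 0001 (4 bits).
Byte 2: 0x84 = 10000100 (10xxxxxx ✓), payload 000100.
Byte 3: 0x89 = 10001001 (10xxxxxx ✓), payload 001001.
Concatenate: 0001000100001001 = 0x1109 (16 bits → U+1109).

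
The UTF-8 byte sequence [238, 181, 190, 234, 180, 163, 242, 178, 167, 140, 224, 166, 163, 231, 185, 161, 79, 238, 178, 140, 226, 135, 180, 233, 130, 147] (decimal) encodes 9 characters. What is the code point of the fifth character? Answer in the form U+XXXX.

U+7E61

Offset 0: leading byte 0xEE = 11101110 → 3-byte char #1 = EE B5 BE.
Offset 3: leading byte 0xEA = 11101010 → 3-byte char #2 = EA B4 A3.
Offset 6: leading byte 0xF2 = 11110010 → 4-byte char #3 = F2 B2 A7 8C.
Offset 10: leading byte 0xE0 = 11100000 → 3-byte char #4 = E0 A6 A3.
Offset 13: leading byte 0xE7 = 11100111 → 3-byte char #5 = E7 B9 A1.
Leading byte 0xE7 = 11100111 matches 1110xxxx → 3-byte sequence.
Byte 1: 0xE7 = 11100111, payload 0111 (4 bits).
Byte 2: 0xB9 = 10111001 (10xxxxxx ✓), payload 111001.
Byte 3: 0xA1 = 10100001 (10xxxxxx ✓), payload 100001.
Concatenate: 0111111001100001 = 0x7E61 (16 bits → U+7E61).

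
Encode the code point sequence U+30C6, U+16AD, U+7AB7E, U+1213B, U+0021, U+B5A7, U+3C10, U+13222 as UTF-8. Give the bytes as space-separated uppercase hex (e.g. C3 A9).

E3 83 86 E1 9A AD F1 BA AD BE F0 92 84 BB 21 EB 96 A7 E3 B0 90 F0 93 88 A2

U+30C6: 3-byte form → E3 83 86.
U+16AD: 3-byte form → E1 9A AD.
U+7AB7E: 4-byte form → F1 BA AD BE.
U+1213B: 4-byte form → F0 92 84 BB.
U+0021: 1-byte form → 21.
U+B5A7: 3-byte form → EB 96 A7.
U+3C10: 3-byte form → E3 B0 90.
U+13222: 4-byte form → F0 93 88 A2.
Concatenated (25 bytes): E3 83 86 E1 9A AD F1 BA AD BE F0 92 84 BB 21 EB 96 A7 E3 B0 90 F0 93 88 A2.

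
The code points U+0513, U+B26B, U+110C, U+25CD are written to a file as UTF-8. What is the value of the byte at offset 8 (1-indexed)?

1-indexed offset 8 is 0-indexed offset 7.
U+0513 → 2-byte form D4 93 at offsets 0–1.
U+B26B → 3-byte form EB 89 AB at offsets 2–4.
U+110C → 3-byte form E1 84 8C at offsets 5–7.
Offset 7 falls in char 3's range; it's byte 3 of E1 84 8C = 0x8C.

0x8C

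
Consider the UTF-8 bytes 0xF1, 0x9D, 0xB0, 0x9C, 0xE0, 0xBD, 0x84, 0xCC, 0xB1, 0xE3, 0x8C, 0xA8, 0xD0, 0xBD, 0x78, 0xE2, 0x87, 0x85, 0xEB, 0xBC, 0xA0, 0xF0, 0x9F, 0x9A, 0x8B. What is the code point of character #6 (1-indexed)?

Offset 0: leading byte 0xF1 = 11110001 → 4-byte char #1 = F1 9D B0 9C.
Offset 4: leading byte 0xE0 = 11100000 → 3-byte char #2 = E0 BD 84.
Offset 7: leading byte 0xCC = 11001100 → 2-byte char #3 = CC B1.
Offset 9: leading byte 0xE3 = 11100011 → 3-byte char #4 = E3 8C A8.
Offset 12: leading byte 0xD0 = 11010000 → 2-byte char #5 = D0 BD.
Offset 14: leading byte 0x78 = 01111000 → 1-byte char #6 = 78.
Leading byte 0x78 = 01111000 matches 0xxxxxxx → 1-byte sequence.
Byte 1: 0x78 = 01111000, payload 1111000 (7 bits).
Concatenate: 1111000 = 0x78 (7 bits → U+0078).

U+0078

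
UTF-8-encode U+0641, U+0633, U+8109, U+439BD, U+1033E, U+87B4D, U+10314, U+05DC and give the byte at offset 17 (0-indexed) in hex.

U+0641 → 2-byte form D9 81 at offsets 0–1.
U+0633 → 2-byte form D8 B3 at offsets 2–3.
U+8109 → 3-byte form E8 84 89 at offsets 4–6.
U+439BD → 4-byte form F1 83 A6 BD at offsets 7–10.
U+1033E → 4-byte form F0 90 8C BE at offsets 11–14.
U+87B4D → 4-byte form F2 87 AD 8D at offsets 15–18.
Offset 17 falls in char 6's range; it's byte 3 of F2 87 AD 8D = 0xAD.

0xAD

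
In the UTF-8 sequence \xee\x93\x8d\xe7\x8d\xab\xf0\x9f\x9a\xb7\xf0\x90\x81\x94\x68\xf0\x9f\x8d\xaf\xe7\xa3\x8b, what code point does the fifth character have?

Offset 0: leading byte 0xEE = 11101110 → 3-byte char #1 = EE 93 8D.
Offset 3: leading byte 0xE7 = 11100111 → 3-byte char #2 = E7 8D AB.
Offset 6: leading byte 0xF0 = 11110000 → 4-byte char #3 = F0 9F 9A B7.
Offset 10: leading byte 0xF0 = 11110000 → 4-byte char #4 = F0 90 81 94.
Offset 14: leading byte 0x68 = 01101000 → 1-byte char #5 = 68.
Leading byte 0x68 = 01101000 matches 0xxxxxxx → 1-byte sequence.
Byte 1: 0x68 = 01101000, payload 1101000 (7 bits).
Concatenate: 1101000 = 0x68 (7 bits → U+0068).

U+0068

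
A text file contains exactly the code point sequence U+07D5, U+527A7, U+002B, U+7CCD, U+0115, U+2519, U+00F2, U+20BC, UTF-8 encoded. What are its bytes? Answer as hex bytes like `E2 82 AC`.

DF 95 F1 92 9E A7 2B E7 B3 8D C4 95 E2 94 99 C3 B2 E2 82 BC

U+07D5: 2-byte form → DF 95.
U+527A7: 4-byte form → F1 92 9E A7.
U+002B: 1-byte form → 2B.
U+7CCD: 3-byte form → E7 B3 8D.
U+0115: 2-byte form → C4 95.
U+2519: 3-byte form → E2 94 99.
U+00F2: 2-byte form → C3 B2.
U+20BC: 3-byte form → E2 82 BC.
Concatenated (20 bytes): DF 95 F1 92 9E A7 2B E7 B3 8D C4 95 E2 94 99 C3 B2 E2 82 BC.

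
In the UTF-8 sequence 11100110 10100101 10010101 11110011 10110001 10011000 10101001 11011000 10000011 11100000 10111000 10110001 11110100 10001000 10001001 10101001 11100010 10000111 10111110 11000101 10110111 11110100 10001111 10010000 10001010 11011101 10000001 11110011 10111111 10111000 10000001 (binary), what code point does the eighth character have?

U+10F40A

Offset 0: leading byte 0xE6 = 11100110 → 3-byte char #1 = E6 A5 95.
Offset 3: leading byte 0xF3 = 11110011 → 4-byte char #2 = F3 B1 98 A9.
Offset 7: leading byte 0xD8 = 11011000 → 2-byte char #3 = D8 83.
Offset 9: leading byte 0xE0 = 11100000 → 3-byte char #4 = E0 B8 B1.
Offset 12: leading byte 0xF4 = 11110100 → 4-byte char #5 = F4 88 89 A9.
Offset 16: leading byte 0xE2 = 11100010 → 3-byte char #6 = E2 87 BE.
Offset 19: leading byte 0xC5 = 11000101 → 2-byte char #7 = C5 B7.
Offset 21: leading byte 0xF4 = 11110100 → 4-byte char #8 = F4 8F 90 8A.
Leading byte 0xF4 = 11110100 matches 11110xxx → 4-byte sequence.
Byte 1: 0xF4 = 11110100, payload 100 (3 bits).
Byte 2: 0x8F = 10001111 (10xxxxxx ✓), payload 001111.
Byte 3: 0x90 = 10010000 (10xxxxxx ✓), payload 010000.
Byte 4: 0x8A = 10001010 (10xxxxxx ✓), payload 001010.
Concatenate: 100001111010000001010 = 0x10F40A (21 bits → U+10F40A).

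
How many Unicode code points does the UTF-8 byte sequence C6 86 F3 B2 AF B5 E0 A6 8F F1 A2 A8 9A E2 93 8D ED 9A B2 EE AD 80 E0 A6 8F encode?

8

Byte at offset 0: 0xC6 = 11000110 → 2-byte char (#1). Advance 2.
Byte at offset 2: 0xF3 = 11110011 → 4-byte char (#2). Advance 4.
Byte at offset 6: 0xE0 = 11100000 → 3-byte char (#3). Advance 3.
Byte at offset 9: 0xF1 = 11110001 → 4-byte char (#4). Advance 4.
Byte at offset 13: 0xE2 = 11100010 → 3-byte char (#5). Advance 3.
Byte at offset 16: 0xED = 11101101 → 3-byte char (#6). Advance 3.
Byte at offset 19: 0xEE = 11101110 → 3-byte char (#7). Advance 3.
Byte at offset 22: 0xE0 = 11100000 → 3-byte char (#8). Advance 3.
Reached end at offset 25 after 8 code points.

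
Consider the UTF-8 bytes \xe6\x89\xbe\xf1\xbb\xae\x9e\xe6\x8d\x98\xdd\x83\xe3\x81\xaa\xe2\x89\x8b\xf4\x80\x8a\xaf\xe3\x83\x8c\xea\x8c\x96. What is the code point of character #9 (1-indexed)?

Offset 0: leading byte 0xE6 = 11100110 → 3-byte char #1 = E6 89 BE.
Offset 3: leading byte 0xF1 = 11110001 → 4-byte char #2 = F1 BB AE 9E.
Offset 7: leading byte 0xE6 = 11100110 → 3-byte char #3 = E6 8D 98.
Offset 10: leading byte 0xDD = 11011101 → 2-byte char #4 = DD 83.
Offset 12: leading byte 0xE3 = 11100011 → 3-byte char #5 = E3 81 AA.
Offset 15: leading byte 0xE2 = 11100010 → 3-byte char #6 = E2 89 8B.
Offset 18: leading byte 0xF4 = 11110100 → 4-byte char #7 = F4 80 8A AF.
Offset 22: leading byte 0xE3 = 11100011 → 3-byte char #8 = E3 83 8C.
Offset 25: leading byte 0xEA = 11101010 → 3-byte char #9 = EA 8C 96.
Leading byte 0xEA = 11101010 matches 1110xxxx → 3-byte sequence.
Byte 1: 0xEA = 11101010, payload 1010 (4 bits).
Byte 2: 0x8C = 10001100 (10xxxxxx ✓), payload 001100.
Byte 3: 0x96 = 10010110 (10xxxxxx ✓), payload 010110.
Concatenate: 1010001100010110 = 0xA316 (16 bits → U+A316).

U+A316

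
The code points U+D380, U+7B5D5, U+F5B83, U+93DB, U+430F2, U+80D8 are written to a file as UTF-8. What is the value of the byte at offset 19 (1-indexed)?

1-indexed offset 19 is 0-indexed offset 18.
U+D380 → 3-byte form ED 8E 80 at offsets 0–2.
U+7B5D5 → 4-byte form F1 BB 97 95 at offsets 3–6.
U+F5B83 → 4-byte form F3 B5 AE 83 at offsets 7–10.
U+93DB → 3-byte form E9 8F 9B at offsets 11–13.
U+430F2 → 4-byte form F1 83 83 B2 at offsets 14–17.
U+80D8 → 3-byte form E8 83 98 at offsets 18–20.
Offset 18 falls in char 6's range; it's byte 1 of E8 83 98 = 0xE8.

0xE8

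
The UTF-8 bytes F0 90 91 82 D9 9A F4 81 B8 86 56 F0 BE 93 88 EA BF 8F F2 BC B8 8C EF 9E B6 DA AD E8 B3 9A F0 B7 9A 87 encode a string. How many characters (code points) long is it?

11

Byte at offset 0: 0xF0 = 11110000 → 4-byte char (#1). Advance 4.
Byte at offset 4: 0xD9 = 11011001 → 2-byte char (#2). Advance 2.
Byte at offset 6: 0xF4 = 11110100 → 4-byte char (#3). Advance 4.
Byte at offset 10: 0x56 = 01010110 → 1-byte char (#4). Advance 1.
Byte at offset 11: 0xF0 = 11110000 → 4-byte char (#5). Advance 4.
Byte at offset 15: 0xEA = 11101010 → 3-byte char (#6). Advance 3.
Byte at offset 18: 0xF2 = 11110010 → 4-byte char (#7). Advance 4.
Byte at offset 22: 0xEF = 11101111 → 3-byte char (#8). Advance 3.
Byte at offset 25: 0xDA = 11011010 → 2-byte char (#9). Advance 2.
Byte at offset 27: 0xE8 = 11101000 → 3-byte char (#10). Advance 3.
Byte at offset 30: 0xF0 = 11110000 → 4-byte char (#11). Advance 4.
Reached end at offset 34 after 11 code points.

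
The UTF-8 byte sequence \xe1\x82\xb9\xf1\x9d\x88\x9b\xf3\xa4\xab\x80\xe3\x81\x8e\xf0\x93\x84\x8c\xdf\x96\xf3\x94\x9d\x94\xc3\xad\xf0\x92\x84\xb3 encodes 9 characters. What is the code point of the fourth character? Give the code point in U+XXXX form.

Offset 0: leading byte 0xE1 = 11100001 → 3-byte char #1 = E1 82 B9.
Offset 3: leading byte 0xF1 = 11110001 → 4-byte char #2 = F1 9D 88 9B.
Offset 7: leading byte 0xF3 = 11110011 → 4-byte char #3 = F3 A4 AB 80.
Offset 11: leading byte 0xE3 = 11100011 → 3-byte char #4 = E3 81 8E.
Leading byte 0xE3 = 11100011 matches 1110xxxx → 3-byte sequence.
Byte 1: 0xE3 = 11100011, payload 0011 (4 bits).
Byte 2: 0x81 = 10000001 (10xxxxxx ✓), payload 000001.
Byte 3: 0x8E = 10001110 (10xxxxxx ✓), payload 001110.
Concatenate: 0011000001001110 = 0x304E (16 bits → U+304E).

U+304E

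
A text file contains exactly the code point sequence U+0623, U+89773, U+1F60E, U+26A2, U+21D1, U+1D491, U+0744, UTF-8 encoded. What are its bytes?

D8 A3 F2 89 9D B3 F0 9F 98 8E E2 9A A2 E2 87 91 F0 9D 92 91 DD 84

U+0623: 2-byte form → D8 A3.
U+89773: 4-byte form → F2 89 9D B3.
U+1F60E: 4-byte form → F0 9F 98 8E.
U+26A2: 3-byte form → E2 9A A2.
U+21D1: 3-byte form → E2 87 91.
U+1D491: 4-byte form → F0 9D 92 91.
U+0744: 2-byte form → DD 84.
Concatenated (22 bytes): D8 A3 F2 89 9D B3 F0 9F 98 8E E2 9A A2 E2 87 91 F0 9D 92 91 DD 84.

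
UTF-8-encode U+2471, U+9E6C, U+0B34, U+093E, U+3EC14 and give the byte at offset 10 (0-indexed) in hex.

0xA4

U+2471 → 3-byte form E2 91 B1 at offsets 0–2.
U+9E6C → 3-byte form E9 B9 AC at offsets 3–5.
U+0B34 → 3-byte form E0 AC B4 at offsets 6–8.
U+093E → 3-byte form E0 A4 BE at offsets 9–11.
Offset 10 falls in char 4's range; it's byte 2 of E0 A4 BE = 0xA4.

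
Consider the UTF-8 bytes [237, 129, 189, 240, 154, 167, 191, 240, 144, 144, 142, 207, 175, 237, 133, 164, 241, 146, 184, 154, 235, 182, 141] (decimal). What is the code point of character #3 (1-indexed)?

Offset 0: leading byte 0xED = 11101101 → 3-byte char #1 = ED 81 BD.
Offset 3: leading byte 0xF0 = 11110000 → 4-byte char #2 = F0 9A A7 BF.
Offset 7: leading byte 0xF0 = 11110000 → 4-byte char #3 = F0 90 90 8E.
Leading byte 0xF0 = 11110000 matches 11110xxx → 4-byte sequence.
Byte 1: 0xF0 = 11110000, payload 000 (3 bits).
Byte 2: 0x90 = 10010000 (10xxxxxx ✓), payload 010000.
Byte 3: 0x90 = 10010000 (10xxxxxx ✓), payload 010000.
Byte 4: 0x8E = 10001110 (10xxxxxx ✓), payload 001110.
Concatenate: 000010000010000001110 = 0x1040E (21 bits → U+1040E).

U+1040E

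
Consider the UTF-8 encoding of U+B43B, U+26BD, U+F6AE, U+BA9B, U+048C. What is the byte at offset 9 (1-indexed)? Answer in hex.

1-indexed offset 9 is 0-indexed offset 8.
U+B43B → 3-byte form EB 90 BB at offsets 0–2.
U+26BD → 3-byte form E2 9A BD at offsets 3–5.
U+F6AE → 3-byte form EF 9A AE at offsets 6–8.
Offset 8 falls in char 3's range; it's byte 3 of EF 9A AE = 0xAE.

0xAE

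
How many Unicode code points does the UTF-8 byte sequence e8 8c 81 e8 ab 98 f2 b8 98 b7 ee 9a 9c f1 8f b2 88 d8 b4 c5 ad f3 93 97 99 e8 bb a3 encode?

Byte at offset 0: 0xE8 = 11101000 → 3-byte char (#1). Advance 3.
Byte at offset 3: 0xE8 = 11101000 → 3-byte char (#2). Advance 3.
Byte at offset 6: 0xF2 = 11110010 → 4-byte char (#3). Advance 4.
Byte at offset 10: 0xEE = 11101110 → 3-byte char (#4). Advance 3.
Byte at offset 13: 0xF1 = 11110001 → 4-byte char (#5). Advance 4.
Byte at offset 17: 0xD8 = 11011000 → 2-byte char (#6). Advance 2.
Byte at offset 19: 0xC5 = 11000101 → 2-byte char (#7). Advance 2.
Byte at offset 21: 0xF3 = 11110011 → 4-byte char (#8). Advance 4.
Byte at offset 25: 0xE8 = 11101000 → 3-byte char (#9). Advance 3.
Reached end at offset 28 after 9 code points.

9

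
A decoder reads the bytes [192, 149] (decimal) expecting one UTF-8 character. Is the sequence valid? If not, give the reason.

Leading byte 0xC0 = 11000000 → 2-byte form.
Continuation bytes all match 10xxxxxx. Payload decodes to 0x15.
But 0x15 < 0x80, the minimum for a 2-byte sequence — this is an overlong encoding.

invalid (overlong encoding)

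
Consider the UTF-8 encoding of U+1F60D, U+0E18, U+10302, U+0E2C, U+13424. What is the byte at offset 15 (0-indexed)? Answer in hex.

U+1F60D → 4-byte form F0 9F 98 8D at offsets 0–3.
U+0E18 → 3-byte form E0 B8 98 at offsets 4–6.
U+10302 → 4-byte form F0 90 8C 82 at offsets 7–10.
U+0E2C → 3-byte form E0 B8 AC at offsets 11–13.
U+13424 → 4-byte form F0 93 90 A4 at offsets 14–17.
Offset 15 falls in char 5's range; it's byte 2 of F0 93 90 A4 = 0x93.

0x93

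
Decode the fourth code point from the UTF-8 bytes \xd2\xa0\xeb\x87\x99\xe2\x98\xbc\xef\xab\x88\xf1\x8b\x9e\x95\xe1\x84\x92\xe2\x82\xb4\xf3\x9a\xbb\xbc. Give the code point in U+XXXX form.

Offset 0: leading byte 0xD2 = 11010010 → 2-byte char #1 = D2 A0.
Offset 2: leading byte 0xEB = 11101011 → 3-byte char #2 = EB 87 99.
Offset 5: leading byte 0xE2 = 11100010 → 3-byte char #3 = E2 98 BC.
Offset 8: leading byte 0xEF = 11101111 → 3-byte char #4 = EF AB 88.
Leading byte 0xEF = 11101111 matches 1110xxxx → 3-byte sequence.
Byte 1: 0xEF = 11101111, payload 1111 (4 bits).
Byte 2: 0xAB = 10101011 (10xxxxxx ✓), payload 101011.
Byte 3: 0x88 = 10001000 (10xxxxxx ✓), payload 001000.
Concatenate: 1111101011001000 = 0xFAC8 (16 bits → U+FAC8).

U+FAC8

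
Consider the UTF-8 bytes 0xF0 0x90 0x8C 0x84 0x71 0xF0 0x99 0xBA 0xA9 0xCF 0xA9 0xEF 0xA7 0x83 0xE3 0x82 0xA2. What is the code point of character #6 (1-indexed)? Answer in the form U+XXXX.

U+30A2

Offset 0: leading byte 0xF0 = 11110000 → 4-byte char #1 = F0 90 8C 84.
Offset 4: leading byte 0x71 = 01110001 → 1-byte char #2 = 71.
Offset 5: leading byte 0xF0 = 11110000 → 4-byte char #3 = F0 99 BA A9.
Offset 9: leading byte 0xCF = 11001111 → 2-byte char #4 = CF A9.
Offset 11: leading byte 0xEF = 11101111 → 3-byte char #5 = EF A7 83.
Offset 14: leading byte 0xE3 = 11100011 → 3-byte char #6 = E3 82 A2.
Leading byte 0xE3 = 11100011 matches 1110xxxx → 3-byte sequence.
Byte 1: 0xE3 = 11100011, payload 0011 (4 bits).
Byte 2: 0x82 = 10000010 (10xxxxxx ✓), payload 000010.
Byte 3: 0xA2 = 10100010 (10xxxxxx ✓), payload 100010.
Concatenate: 0011000010100010 = 0x30A2 (16 bits → U+30A2).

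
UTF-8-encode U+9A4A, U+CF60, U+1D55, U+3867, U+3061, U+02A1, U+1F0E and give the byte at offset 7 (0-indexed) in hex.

0xB5

U+9A4A → 3-byte form E9 A9 8A at offsets 0–2.
U+CF60 → 3-byte form EC BD A0 at offsets 3–5.
U+1D55 → 3-byte form E1 B5 95 at offsets 6–8.
Offset 7 falls in char 3's range; it's byte 2 of E1 B5 95 = 0xB5.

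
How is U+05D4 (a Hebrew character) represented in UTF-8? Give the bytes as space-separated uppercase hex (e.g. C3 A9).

D7 94

U+05D4 = 0x5D4 = 1492 decimal. In range U+0080–U+07FF → 2-byte form: 110xxxxx 10xxxxxx.
Binary (11 bits): 10111010100.
Split 5+6: 10111 | 010100.
Byte 1: 11010111 = 0xD7.
Byte 2: 10010100 = 0x94.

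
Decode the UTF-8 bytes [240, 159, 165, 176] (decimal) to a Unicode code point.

U+1F970

Leading byte 0xF0 = 11110000 matches 11110xxx → 4-byte sequence.
Byte 1: 0xF0 = 11110000, payload 000 (3 bits).
Byte 2: 0x9F = 10011111 (10xxxxxx ✓), payload 011111.
Byte 3: 0xA5 = 10100101 (10xxxxxx ✓), payload 100101.
Byte 4: 0xB0 = 10110000 (10xxxxxx ✓), payload 110000.
Concatenate: 000011111100101110000 = 0x1F970 (21 bits → U+1F970).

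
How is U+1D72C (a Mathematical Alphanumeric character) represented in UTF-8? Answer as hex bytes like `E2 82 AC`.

F0 9D 9C AC

U+1D72C = 0x1D72C = 120620 decimal. In range U+10000–U+10FFFF → 4-byte form: 11110xxx 10xxxxxx 10xxxxxx 10xxxxxx.
Binary (21 bits): 000011101011100101100.
Split 3+6+6+6: 000 | 011101 | 011100 | 101100.
Byte 1: 11110000 = 0xF0.
Byte 2: 10011101 = 0x9D.
Byte 3: 10011100 = 0x9C.
Byte 4: 10101100 = 0xAC.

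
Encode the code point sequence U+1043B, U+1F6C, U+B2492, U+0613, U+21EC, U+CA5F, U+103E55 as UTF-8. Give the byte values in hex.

F0 90 90 BB E1 BD AC F2 B2 92 92 D8 93 E2 87 AC EC A9 9F F4 83 B9 95

U+1043B: 4-byte form → F0 90 90 BB.
U+1F6C: 3-byte form → E1 BD AC.
U+B2492: 4-byte form → F2 B2 92 92.
U+0613: 2-byte form → D8 93.
U+21EC: 3-byte form → E2 87 AC.
U+CA5F: 3-byte form → EC A9 9F.
U+103E55: 4-byte form → F4 83 B9 95.
Concatenated (23 bytes): F0 90 90 BB E1 BD AC F2 B2 92 92 D8 93 E2 87 AC EC A9 9F F4 83 B9 95.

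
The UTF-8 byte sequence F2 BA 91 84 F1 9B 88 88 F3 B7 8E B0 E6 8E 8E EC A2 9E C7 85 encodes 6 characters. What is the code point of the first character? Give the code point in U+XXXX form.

U+BA444

Offset 0: leading byte 0xF2 = 11110010 → 4-byte char #1 = F2 BA 91 84.
Leading byte 0xF2 = 11110010 matches 11110xxx → 4-byte sequence.
Byte 1: 0xF2 = 11110010, payload 010 (3 bits).
Byte 2: 0xBA = 10111010 (10xxxxxx ✓), payload 111010.
Byte 3: 0x91 = 10010001 (10xxxxxx ✓), payload 010001.
Byte 4: 0x84 = 10000100 (10xxxxxx ✓), payload 000100.
Concatenate: 010111010010001000100 = 0xBA444 (21 bits → U+BA444).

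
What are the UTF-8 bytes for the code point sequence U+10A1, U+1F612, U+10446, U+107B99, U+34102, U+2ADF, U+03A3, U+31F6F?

E1 82 A1 F0 9F 98 92 F0 90 91 86 F4 87 AE 99 F0 B4 84 82 E2 AB 9F CE A3 F0 B1 BD AF

U+10A1: 3-byte form → E1 82 A1.
U+1F612: 4-byte form → F0 9F 98 92.
U+10446: 4-byte form → F0 90 91 86.
U+107B99: 4-byte form → F4 87 AE 99.
U+34102: 4-byte form → F0 B4 84 82.
U+2ADF: 3-byte form → E2 AB 9F.
U+03A3: 2-byte form → CE A3.
U+31F6F: 4-byte form → F0 B1 BD AF.
Concatenated (28 bytes): E1 82 A1 F0 9F 98 92 F0 90 91 86 F4 87 AE 99 F0 B4 84 82 E2 AB 9F CE A3 F0 B1 BD AF.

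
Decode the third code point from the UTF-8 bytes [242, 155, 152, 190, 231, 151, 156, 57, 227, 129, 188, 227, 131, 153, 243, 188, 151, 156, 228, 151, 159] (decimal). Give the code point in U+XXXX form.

Offset 0: leading byte 0xF2 = 11110010 → 4-byte char #1 = F2 9B 98 BE.
Offset 4: leading byte 0xE7 = 11100111 → 3-byte char #2 = E7 97 9C.
Offset 7: leading byte 0x39 = 00111001 → 1-byte char #3 = 39.
Leading byte 0x39 = 00111001 matches 0xxxxxxx → 1-byte sequence.
Byte 1: 0x39 = 00111001, payload 0111001 (7 bits).
Concatenate: 0111001 = 0x39 (7 bits → U+0039).

U+0039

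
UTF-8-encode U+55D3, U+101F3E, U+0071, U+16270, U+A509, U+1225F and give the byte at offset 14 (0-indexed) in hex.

U+55D3 → 3-byte form E5 97 93 at offsets 0–2.
U+101F3E → 4-byte form F4 81 BC BE at offsets 3–6.
U+0071 → 1-byte form 71 at offsets 7–7.
U+16270 → 4-byte form F0 96 89 B0 at offsets 8–11.
U+A509 → 3-byte form EA 94 89 at offsets 12–14.
Offset 14 falls in char 5's range; it's byte 3 of EA 94 89 = 0x89.

0x89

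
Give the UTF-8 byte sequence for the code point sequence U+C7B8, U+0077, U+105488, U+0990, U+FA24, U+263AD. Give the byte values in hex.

EC 9E B8 77 F4 85 92 88 E0 A6 90 EF A8 A4 F0 A6 8E AD

U+C7B8: 3-byte form → EC 9E B8.
U+0077: 1-byte form → 77.
U+105488: 4-byte form → F4 85 92 88.
U+0990: 3-byte form → E0 A6 90.
U+FA24: 3-byte form → EF A8 A4.
U+263AD: 4-byte form → F0 A6 8E AD.
Concatenated (18 bytes): EC 9E B8 77 F4 85 92 88 E0 A6 90 EF A8 A4 F0 A6 8E AD.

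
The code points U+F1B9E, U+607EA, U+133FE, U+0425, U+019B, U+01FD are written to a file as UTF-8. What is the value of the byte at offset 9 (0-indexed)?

U+F1B9E → 4-byte form F3 B1 AE 9E at offsets 0–3.
U+607EA → 4-byte form F1 A0 9F AA at offsets 4–7.
U+133FE → 4-byte form F0 93 8F BE at offsets 8–11.
Offset 9 falls in char 3's range; it's byte 2 of F0 93 8F BE = 0x93.

0x93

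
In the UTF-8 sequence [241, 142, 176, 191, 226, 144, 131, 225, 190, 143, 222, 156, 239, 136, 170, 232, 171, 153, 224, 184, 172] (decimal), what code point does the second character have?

Offset 0: leading byte 0xF1 = 11110001 → 4-byte char #1 = F1 8E B0 BF.
Offset 4: leading byte 0xE2 = 11100010 → 3-byte char #2 = E2 90 83.
Leading byte 0xE2 = 11100010 matches 1110xxxx → 3-byte sequence.
Byte 1: 0xE2 = 11100010, payload 0010 (4 bits).
Byte 2: 0x90 = 10010000 (10xxxxxx ✓), payload 010000.
Byte 3: 0x83 = 10000011 (10xxxxxx ✓), payload 000011.
Concatenate: 0010010000000011 = 0x2403 (16 bits → U+2403).

U+2403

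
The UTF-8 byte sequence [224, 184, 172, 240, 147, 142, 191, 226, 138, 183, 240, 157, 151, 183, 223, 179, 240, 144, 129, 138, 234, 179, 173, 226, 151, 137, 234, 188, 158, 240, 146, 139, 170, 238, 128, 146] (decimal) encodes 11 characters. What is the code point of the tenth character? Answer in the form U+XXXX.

Offset 0: leading byte 0xE0 = 11100000 → 3-byte char #1 = E0 B8 AC.
Offset 3: leading byte 0xF0 = 11110000 → 4-byte char #2 = F0 93 8E BF.
Offset 7: leading byte 0xE2 = 11100010 → 3-byte char #3 = E2 8A B7.
Offset 10: leading byte 0xF0 = 11110000 → 4-byte char #4 = F0 9D 97 B7.
Offset 14: leading byte 0xDF = 11011111 → 2-byte char #5 = DF B3.
Offset 16: leading byte 0xF0 = 11110000 → 4-byte char #6 = F0 90 81 8A.
Offset 20: leading byte 0xEA = 11101010 → 3-byte char #7 = EA B3 AD.
Offset 23: leading byte 0xE2 = 11100010 → 3-byte char #8 = E2 97 89.
Offset 26: leading byte 0xEA = 11101010 → 3-byte char #9 = EA BC 9E.
Offset 29: leading byte 0xF0 = 11110000 → 4-byte char #10 = F0 92 8B AA.
Leading byte 0xF0 = 11110000 matches 11110xxx → 4-byte sequence.
Byte 1: 0xF0 = 11110000, payload 000 (3 bits).
Byte 2: 0x92 = 10010010 (10xxxxxx ✓), payload 010010.
Byte 3: 0x8B = 10001011 (10xxxxxx ✓), payload 001011.
Byte 4: 0xAA = 10101010 (10xxxxxx ✓), payload 101010.
Concatenate: 000010010001011101010 = 0x122EA (21 bits → U+122EA).

U+122EA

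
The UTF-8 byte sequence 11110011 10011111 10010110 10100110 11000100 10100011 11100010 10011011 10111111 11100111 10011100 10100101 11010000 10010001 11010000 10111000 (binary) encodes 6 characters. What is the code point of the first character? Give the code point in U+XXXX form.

Offset 0: leading byte 0xF3 = 11110011 → 4-byte char #1 = F3 9F 96 A6.
Leading byte 0xF3 = 11110011 matches 11110xxx → 4-byte sequence.
Byte 1: 0xF3 = 11110011, payload 011 (3 bits).
Byte 2: 0x9F = 10011111 (10xxxxxx ✓), payload 011111.
Byte 3: 0x96 = 10010110 (10xxxxxx ✓), payload 010110.
Byte 4: 0xA6 = 10100110 (10xxxxxx ✓), payload 100110.
Concatenate: 011011111010110100110 = 0xDF5A6 (21 bits → U+DF5A6).

U+DF5A6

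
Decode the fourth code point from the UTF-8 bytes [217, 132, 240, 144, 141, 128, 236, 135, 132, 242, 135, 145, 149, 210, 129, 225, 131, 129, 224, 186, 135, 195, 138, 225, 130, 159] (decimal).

Offset 0: leading byte 0xD9 = 11011001 → 2-byte char #1 = D9 84.
Offset 2: leading byte 0xF0 = 11110000 → 4-byte char #2 = F0 90 8D 80.
Offset 6: leading byte 0xEC = 11101100 → 3-byte char #3 = EC 87 84.
Offset 9: leading byte 0xF2 = 11110010 → 4-byte char #4 = F2 87 91 95.
Leading byte 0xF2 = 11110010 matches 11110xxx → 4-byte sequence.
Byte 1: 0xF2 = 11110010, payload 010 (3 bits).
Byte 2: 0x87 = 10000111 (10xxxxxx ✓), payload 000111.
Byte 3: 0x91 = 10010001 (10xxxxxx ✓), payload 010001.
Byte 4: 0x95 = 10010101 (10xxxxxx ✓), payload 010101.
Concatenate: 010000111010001010101 = 0x87455 (21 bits → U+87455).

U+87455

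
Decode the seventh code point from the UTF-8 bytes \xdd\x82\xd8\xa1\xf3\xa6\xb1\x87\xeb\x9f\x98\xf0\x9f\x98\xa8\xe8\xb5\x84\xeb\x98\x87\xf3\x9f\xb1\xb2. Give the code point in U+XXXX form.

Offset 0: leading byte 0xDD = 11011101 → 2-byte char #1 = DD 82.
Offset 2: leading byte 0xD8 = 11011000 → 2-byte char #2 = D8 A1.
Offset 4: leading byte 0xF3 = 11110011 → 4-byte char #3 = F3 A6 B1 87.
Offset 8: leading byte 0xEB = 11101011 → 3-byte char #4 = EB 9F 98.
Offset 11: leading byte 0xF0 = 11110000 → 4-byte char #5 = F0 9F 98 A8.
Offset 15: leading byte 0xE8 = 11101000 → 3-byte char #6 = E8 B5 84.
Offset 18: leading byte 0xEB = 11101011 → 3-byte char #7 = EB 98 87.
Leading byte 0xEB = 11101011 matches 1110xxxx → 3-byte sequence.
Byte 1: 0xEB = 11101011, payload 1011 (4 bits).
Byte 2: 0x98 = 10011000 (10xxxxxx ✓), payload 011000.
Byte 3: 0x87 = 10000111 (10xxxxxx ✓), payload 000111.
Concatenate: 1011011000000111 = 0xB607 (16 bits → U+B607).

U+B607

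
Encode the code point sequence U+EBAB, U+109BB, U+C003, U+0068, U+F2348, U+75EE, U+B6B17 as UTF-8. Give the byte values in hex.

EE AE AB F0 90 A6 BB EC 80 83 68 F3 B2 8D 88 E7 97 AE F2 B6 AC 97

U+EBAB: 3-byte form → EE AE AB.
U+109BB: 4-byte form → F0 90 A6 BB.
U+C003: 3-byte form → EC 80 83.
U+0068: 1-byte form → 68.
U+F2348: 4-byte form → F3 B2 8D 88.
U+75EE: 3-byte form → E7 97 AE.
U+B6B17: 4-byte form → F2 B6 AC 97.
Concatenated (22 bytes): EE AE AB F0 90 A6 BB EC 80 83 68 F3 B2 8D 88 E7 97 AE F2 B6 AC 97.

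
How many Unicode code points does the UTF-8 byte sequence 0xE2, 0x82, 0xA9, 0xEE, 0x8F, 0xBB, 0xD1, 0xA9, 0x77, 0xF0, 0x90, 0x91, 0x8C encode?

5

Byte at offset 0: 0xE2 = 11100010 → 3-byte char (#1). Advance 3.
Byte at offset 3: 0xEE = 11101110 → 3-byte char (#2). Advance 3.
Byte at offset 6: 0xD1 = 11010001 → 2-byte char (#3). Advance 2.
Byte at offset 8: 0x77 = 01110111 → 1-byte char (#4). Advance 1.
Byte at offset 9: 0xF0 = 11110000 → 4-byte char (#5). Advance 4.
Reached end at offset 13 after 5 code points.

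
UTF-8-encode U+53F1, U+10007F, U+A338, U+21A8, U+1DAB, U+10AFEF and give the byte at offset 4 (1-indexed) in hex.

1-indexed offset 4 is 0-indexed offset 3.
U+53F1 → 3-byte form E5 8F B1 at offsets 0–2.
U+10007F → 4-byte form F4 80 81 BF at offsets 3–6.
Offset 3 falls in char 2's range; it's byte 1 of F4 80 81 BF = 0xF4.

0xF4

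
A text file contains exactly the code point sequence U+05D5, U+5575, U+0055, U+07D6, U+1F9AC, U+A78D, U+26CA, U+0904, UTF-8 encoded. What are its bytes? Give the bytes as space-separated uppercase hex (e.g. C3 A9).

U+05D5: 2-byte form → D7 95.
U+5575: 3-byte form → E5 95 B5.
U+0055: 1-byte form → 55.
U+07D6: 2-byte form → DF 96.
U+1F9AC: 4-byte form → F0 9F A6 AC.
U+A78D: 3-byte form → EA 9E 8D.
U+26CA: 3-byte form → E2 9B 8A.
U+0904: 3-byte form → E0 A4 84.
Concatenated (21 bytes): D7 95 E5 95 B5 55 DF 96 F0 9F A6 AC EA 9E 8D E2 9B 8A E0 A4 84.

D7 95 E5 95 B5 55 DF 96 F0 9F A6 AC EA 9E 8D E2 9B 8A E0 A4 84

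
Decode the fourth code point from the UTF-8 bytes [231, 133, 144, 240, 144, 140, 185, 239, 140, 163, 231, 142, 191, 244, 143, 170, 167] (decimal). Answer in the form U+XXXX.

Offset 0: leading byte 0xE7 = 11100111 → 3-byte char #1 = E7 85 90.
Offset 3: leading byte 0xF0 = 11110000 → 4-byte char #2 = F0 90 8C B9.
Offset 7: leading byte 0xEF = 11101111 → 3-byte char #3 = EF 8C A3.
Offset 10: leading byte 0xE7 = 11100111 → 3-byte char #4 = E7 8E BF.
Leading byte 0xE7 = 11100111 matches 1110xxxx → 3-byte sequence.
Byte 1: 0xE7 = 11100111, payload 0111 (4 bits).
Byte 2: 0x8E = 10001110 (10xxxxxx ✓), payload 001110.
Byte 3: 0xBF = 10111111 (10xxxxxx ✓), payload 111111.
Concatenate: 0111001110111111 = 0x73BF (16 bits → U+73BF).

U+73BF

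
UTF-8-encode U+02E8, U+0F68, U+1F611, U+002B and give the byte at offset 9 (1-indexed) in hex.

0x91

1-indexed offset 9 is 0-indexed offset 8.
U+02E8 → 2-byte form CB A8 at offsets 0–1.
U+0F68 → 3-byte form E0 BD A8 at offsets 2–4.
U+1F611 → 4-byte form F0 9F 98 91 at offsets 5–8.
Offset 8 falls in char 3's range; it's byte 4 of F0 9F 98 91 = 0x91.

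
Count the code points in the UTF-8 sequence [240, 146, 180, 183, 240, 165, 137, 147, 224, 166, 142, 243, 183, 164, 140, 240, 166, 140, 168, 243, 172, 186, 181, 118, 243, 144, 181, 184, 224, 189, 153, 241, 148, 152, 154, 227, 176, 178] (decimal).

Byte at offset 0: 0xF0 = 11110000 → 4-byte char (#1). Advance 4.
Byte at offset 4: 0xF0 = 11110000 → 4-byte char (#2). Advance 4.
Byte at offset 8: 0xE0 = 11100000 → 3-byte char (#3). Advance 3.
Byte at offset 11: 0xF3 = 11110011 → 4-byte char (#4). Advance 4.
Byte at offset 15: 0xF0 = 11110000 → 4-byte char (#5). Advance 4.
Byte at offset 19: 0xF3 = 11110011 → 4-byte char (#6). Advance 4.
Byte at offset 23: 0x76 = 01110110 → 1-byte char (#7). Advance 1.
Byte at offset 24: 0xF3 = 11110011 → 4-byte char (#8). Advance 4.
Byte at offset 28: 0xE0 = 11100000 → 3-byte char (#9). Advance 3.
Byte at offset 31: 0xF1 = 11110001 → 4-byte char (#10). Advance 4.
Byte at offset 35: 0xE3 = 11100011 → 3-byte char (#11). Advance 3.
Reached end at offset 38 after 11 code points.

11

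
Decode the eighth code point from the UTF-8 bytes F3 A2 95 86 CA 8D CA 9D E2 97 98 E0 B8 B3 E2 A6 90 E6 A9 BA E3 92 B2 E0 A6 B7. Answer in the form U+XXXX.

U+34B2

Offset 0: leading byte 0xF3 = 11110011 → 4-byte char #1 = F3 A2 95 86.
Offset 4: leading byte 0xCA = 11001010 → 2-byte char #2 = CA 8D.
Offset 6: leading byte 0xCA = 11001010 → 2-byte char #3 = CA 9D.
Offset 8: leading byte 0xE2 = 11100010 → 3-byte char #4 = E2 97 98.
Offset 11: leading byte 0xE0 = 11100000 → 3-byte char #5 = E0 B8 B3.
Offset 14: leading byte 0xE2 = 11100010 → 3-byte char #6 = E2 A6 90.
Offset 17: leading byte 0xE6 = 11100110 → 3-byte char #7 = E6 A9 BA.
Offset 20: leading byte 0xE3 = 11100011 → 3-byte char #8 = E3 92 B2.
Leading byte 0xE3 = 11100011 matches 1110xxxx → 3-byte sequence.
Byte 1: 0xE3 = 11100011, payload 0011 (4 bits).
Byte 2: 0x92 = 10010010 (10xxxxxx ✓), payload 010010.
Byte 3: 0xB2 = 10110010 (10xxxxxx ✓), payload 110010.
Concatenate: 0011010010110010 = 0x34B2 (16 bits → U+34B2).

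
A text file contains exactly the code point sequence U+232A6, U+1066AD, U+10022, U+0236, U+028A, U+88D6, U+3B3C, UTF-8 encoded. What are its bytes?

F0 A3 8A A6 F4 86 9A AD F0 90 80 A2 C8 B6 CA 8A E8 A3 96 E3 AC BC

U+232A6: 4-byte form → F0 A3 8A A6.
U+1066AD: 4-byte form → F4 86 9A AD.
U+10022: 4-byte form → F0 90 80 A2.
U+0236: 2-byte form → C8 B6.
U+028A: 2-byte form → CA 8A.
U+88D6: 3-byte form → E8 A3 96.
U+3B3C: 3-byte form → E3 AC BC.
Concatenated (22 bytes): F0 A3 8A A6 F4 86 9A AD F0 90 80 A2 C8 B6 CA 8A E8 A3 96 E3 AC BC.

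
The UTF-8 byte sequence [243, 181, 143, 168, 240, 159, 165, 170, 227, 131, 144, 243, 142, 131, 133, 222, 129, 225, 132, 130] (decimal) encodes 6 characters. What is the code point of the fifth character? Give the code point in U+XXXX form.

U+0781

Offset 0: leading byte 0xF3 = 11110011 → 4-byte char #1 = F3 B5 8F A8.
Offset 4: leading byte 0xF0 = 11110000 → 4-byte char #2 = F0 9F A5 AA.
Offset 8: leading byte 0xE3 = 11100011 → 3-byte char #3 = E3 83 90.
Offset 11: leading byte 0xF3 = 11110011 → 4-byte char #4 = F3 8E 83 85.
Offset 15: leading byte 0xDE = 11011110 → 2-byte char #5 = DE 81.
Leading byte 0xDE = 11011110 matches 110xxxxx → 2-byte sequence.
Byte 1: 0xDE = 11011110, payload 11110 (5 bits).
Byte 2: 0x81 = 10000001 (10xxxxxx ✓), payload 000001.
Concatenate: 11110000001 = 0x781 (11 bits → U+0781).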